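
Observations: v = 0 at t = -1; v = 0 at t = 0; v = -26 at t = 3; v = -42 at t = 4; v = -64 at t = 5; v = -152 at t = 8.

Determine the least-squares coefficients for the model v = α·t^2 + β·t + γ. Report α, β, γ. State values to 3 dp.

Setting ∂/∂α … = 0 gives: 5059·α + 727·β + 115·γ = -12234;  727·α + 115·β + 19·γ = -1782;  115·α + 19·β + 6·γ = -284.
(Σt^2·t^2 = 5059, Σt^2·t = 727, Σt^2 = 115, Σt·t = 115, Σt = 19, Σ1 = 6, Σt^2·v = -12234, Σt·v = -1782, Σv = -284.)
Solving the 3×3 system (Gaussian elimination) gives α = -3721/1778, β = -3999/1778, γ = -88/889.

α = -2.093, β = -2.249, γ = -0.099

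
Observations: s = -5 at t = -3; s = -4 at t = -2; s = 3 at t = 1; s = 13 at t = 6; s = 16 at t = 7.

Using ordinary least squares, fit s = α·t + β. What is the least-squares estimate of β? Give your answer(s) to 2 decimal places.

Normal-equation sums: Σt·t = 99, Σt = 9, Σ1 = 5.
And Σt·s = 216, Σs = 23.
MᵀM·[α, β]ᵀ = Mᵀs becomes [[99, 9]; [9, 5]]·[α, β]ᵀ = [216, 23]ᵀ.
Determinant 99·5 − 9² = 414.
α = (216·5 − 9·23)/414 = 97/46; β = (99·23 − 9·216)/414 = 37/46.

β = 0.80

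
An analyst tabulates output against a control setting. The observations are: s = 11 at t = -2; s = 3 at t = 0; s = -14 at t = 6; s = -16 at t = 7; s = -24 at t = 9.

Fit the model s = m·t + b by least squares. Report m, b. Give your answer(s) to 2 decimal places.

AᵀA·[m, b]ᵀ = Aᵀs reads: 170·m + 20·b = -434;  20·m + 5·b = -40.
Determinant 170·5 − 20² = 450.
m = ((-434)·5 − 20·(-40))/450 = -137/45; b = (170·(-40) − 20·(-434))/450 = 188/45.

m = -3.04, b = 4.18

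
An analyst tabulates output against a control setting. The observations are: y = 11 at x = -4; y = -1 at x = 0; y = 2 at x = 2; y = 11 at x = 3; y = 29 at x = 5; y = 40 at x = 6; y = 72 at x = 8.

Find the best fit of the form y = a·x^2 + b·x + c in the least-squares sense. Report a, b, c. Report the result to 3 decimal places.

a = 1.044, b = 0.874, c = -2.030

The normal system MᵀM·[a, b, c]ᵀ = Mᵀy is [[6370, 824, 154]; [824, 154, 20]; [154, 20, 7]]·[a, b, c]ᵀ = [7056, 954, 164]ᵀ.
Row-reducing yields a = 9564/9163, b = 3431/3927, c = -55816/27489.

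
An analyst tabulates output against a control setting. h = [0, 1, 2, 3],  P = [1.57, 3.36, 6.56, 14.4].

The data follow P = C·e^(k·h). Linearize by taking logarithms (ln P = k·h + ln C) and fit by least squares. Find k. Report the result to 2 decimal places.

Let Y = ln P. Fitting Y = k·h + ln C by least squares:
Σh = 6.0000, Σ(h)² = 14.0000, Σln P = 6.2112, Σh·ln P = 12.9756.
Equations: 14.0000·k + 6.0000·ln C = 12.9756;  6.0000·k + 4·ln C = 6.2112.
Slope k = (n·Σh·ln P − Σh·Σln P)/(n·Σ(h)² − (Σh)²) = (4·12.9756 − 6.0000·6.2112)/20.0000 = 0.73175; ln C = (Σln P − k·Σh)/n = 0.45518.

k = 0.73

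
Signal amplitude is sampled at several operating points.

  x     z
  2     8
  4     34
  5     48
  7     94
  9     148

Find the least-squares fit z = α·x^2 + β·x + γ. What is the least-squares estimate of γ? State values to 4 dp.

Entries of MᵀM: Σx^2·x^2 = 9859, Σx^2·x = 1269, Σx^2 = 175, Σx·x = 175, Σx = 27, Σ1 = 5.
For Mᵀz: Σx^2·z = 18370, Σx·z = 2382, Σz = 332.
Row-reducing yields α = 7749/5071, β = 16341/5071, γ = -22742/5071.

γ = -4.4847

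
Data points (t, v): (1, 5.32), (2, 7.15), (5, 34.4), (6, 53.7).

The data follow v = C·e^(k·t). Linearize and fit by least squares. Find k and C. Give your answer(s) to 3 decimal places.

k = 0.479, C = 3.049

With ln vᵢ as the transformed response and tᵢ as the regressor:
AᵀA = [[66.0000, 14.0000]; [14.0000, 4]], rhs = [47.1965, 11.1601]ᵀ  (here Σt = 14.0000, Σ(t)² = 66.0000, Σln v = 11.1601, Σt·ln v = 47.1965).
Δ = 66.0000·4 − (14.0000)² = 68.0000; k = (47.1965·4 − 14.0000·11.1601)/68.0000 = 0.47860, ln C = (66.0000·11.1601 − 14.0000·47.1965)/68.0000 = 1.11490, so C = exp(1.11490) = 3.04926.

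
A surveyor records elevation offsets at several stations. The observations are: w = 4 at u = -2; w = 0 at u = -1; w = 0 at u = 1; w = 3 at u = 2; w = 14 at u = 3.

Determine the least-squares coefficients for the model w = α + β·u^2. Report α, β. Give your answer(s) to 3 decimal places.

α = -2.388, β = 1.734

Sums needed: Σ1 = 5, Σu^2 = 19, Σu^2·u^2 = 115.
And Σw = 21, Σu^2·w = 154.
Determinant 5·115 − 19² = 214.
α = (21·115 − 19·154)/214 = -511/214; β = (5·154 − 19·21)/214 = 371/214.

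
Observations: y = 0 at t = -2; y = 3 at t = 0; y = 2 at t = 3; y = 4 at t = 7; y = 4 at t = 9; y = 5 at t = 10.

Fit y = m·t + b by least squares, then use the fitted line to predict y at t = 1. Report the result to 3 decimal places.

Setting ∂/∂m … = 0 gives: 243·m + 27·b = 120;  27·m + 6·b = 18.
Eliminating b: 6·(row 1) − 27·(row 2) gives 729·m = 6·120 − 27·18 = 234, so m = 26/81.
Then b = (18 − 27·(26/81))/6 = 14/9.
At t = 1: ŷ = (26/81)·(1) + (14/9)·(1) = 152/81.

ŷ = 1.877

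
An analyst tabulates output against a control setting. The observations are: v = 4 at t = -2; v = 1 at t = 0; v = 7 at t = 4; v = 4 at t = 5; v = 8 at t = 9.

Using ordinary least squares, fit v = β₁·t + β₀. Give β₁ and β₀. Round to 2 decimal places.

From the data, Σt·t = 126, Σt = 16, Σ1 = 5.
Right-hand side: Σt·v = 112, Σv = 24.
Eliminating β₀: 5·(row 1) − 16·(row 2) gives 374·β₁ = 5·112 − 16·24 = 176, so β₁ = 8/17.
Then β₀ = (24 − 16·(8/17))/5 = 56/17.

β₁ = 0.47, β₀ = 3.29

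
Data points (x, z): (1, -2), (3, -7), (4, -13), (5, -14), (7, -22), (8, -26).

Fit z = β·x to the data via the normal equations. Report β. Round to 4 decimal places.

β = -3.0915

Forming AᵀA = [[164]] and Aᵀz = [-507]ᵀ gives AᵀA·[β]ᵀ = Aᵀz.
Hence β = -507 / 164 ≈ -3.09146.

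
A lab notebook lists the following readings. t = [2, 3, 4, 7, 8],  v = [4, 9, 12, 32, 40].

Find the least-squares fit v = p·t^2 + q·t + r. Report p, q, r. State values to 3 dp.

p = 0.448, q = 1.472, r = -0.381

The normal system AᵀA·[p, q, r]ᵀ = Aᵀv is [[6850, 954, 142]; [954, 142, 24]; [142, 24, 5]]·[p, q, r]ᵀ = [4417, 627, 97]ᵀ.
Solving the 3×3 system (Gaussian elimination) gives p = 727/1624, q = 2391/1624, r = -309/812.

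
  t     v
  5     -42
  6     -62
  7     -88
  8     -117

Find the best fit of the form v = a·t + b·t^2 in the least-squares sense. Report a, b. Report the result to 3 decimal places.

Normal-equation sums: Σt·t = 174, Σt·t^2 = 1196, Σt^2·t^2 = 8418.
And Σt·v = -2134, Σt^2·v = -15082.
Normal equations: [[174, 1196]; [1196, 8418]]·[a, b]ᵀ = [-2134, -15082]ᵀ.
Determinant 174·8418 − 1196² = 34316.
a = ((-2134)·8418 − 1196·(-15082))/34316 = 805/373; b = (174·(-15082) − 1196·(-2134))/34316 = -18001/8579.

a = 2.158, b = -2.098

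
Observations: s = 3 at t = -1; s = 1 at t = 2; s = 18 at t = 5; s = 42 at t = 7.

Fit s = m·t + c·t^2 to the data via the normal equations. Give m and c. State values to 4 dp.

Compute the Gram sums: Σt·t = 79, Σt·t^2 = 475, Σt^2·t^2 = 3043.
Right-hand side: Σt·s = 383, Σt^2·s = 2515.
Eliminating c: 3043·(row 1) − 475·(row 2) gives 14772·m = 3043·383 − 475·2515 = -29156, so m = -7289/3693.
Then c = (2515 − 475·(-7289/3693))/3043 = 4190/3693.

m = -1.9737, c = 1.1346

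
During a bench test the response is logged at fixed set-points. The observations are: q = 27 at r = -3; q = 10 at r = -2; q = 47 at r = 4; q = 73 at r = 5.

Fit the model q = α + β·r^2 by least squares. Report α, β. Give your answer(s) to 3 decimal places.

From the data, Σ1 = 4, Σr^2 = 54, Σr^2·r^2 = 978.
Moment sums: Σq = 157, Σr^2·q = 2860.
So XᵀX·[α, β]ᵀ = Xᵀq: [[4, 54]; [54, 978]]·[α, β]ᵀ = [157, 2860]ᵀ.
Eliminating β: 978·(row 1) − 54·(row 2) gives 996·α = 978·157 − 54·2860 = -894, so α = -149/166.
Then β = (2860 − 54·(-149/166))/978 = 1481/498.

α = -0.898, β = 2.974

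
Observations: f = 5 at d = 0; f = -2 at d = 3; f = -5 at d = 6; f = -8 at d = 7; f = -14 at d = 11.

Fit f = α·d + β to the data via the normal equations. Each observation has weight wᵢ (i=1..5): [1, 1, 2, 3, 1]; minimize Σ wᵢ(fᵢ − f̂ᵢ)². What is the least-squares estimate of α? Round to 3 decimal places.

α = -1.696

Setting ∂/∂α … = 0 gives: 349·α + 47·β = -388;  47·α + 8·β = -45.
(Σwᵢ·d·d = 349, Σwᵢ·d = 47, Σwᵢ·1 = 8, Σwᵢ·d·f = -388, Σwᵢ·f = -45.)
Δ = 349·8 − 47² = 583.
α = ((-388)·8 − 47·(-45))/583 = -989/583; β = (349·(-45) − 47·(-388))/583 = 2531/583.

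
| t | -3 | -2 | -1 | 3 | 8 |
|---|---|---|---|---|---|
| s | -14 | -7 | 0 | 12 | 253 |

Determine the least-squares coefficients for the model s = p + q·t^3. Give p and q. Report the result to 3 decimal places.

p = -1.129, q = 0.496

Compute the Gram sums: Σ1 = 5, Σt^3 = 503, Σt^3·t^3 = 263667.
For Mᵀs: Σs = 244, Σt^3·s = 130294.
Normal equations: [[5, 503]; [503, 263667]]·[p, q]ᵀ = [244, 130294]ᵀ.
Eliminating q: 263667·(row 1) − 503·(row 2) gives 1065326·p = 263667·244 − 503·130294 = -1203134, so p = -601567/532663.
Then q = (130294 − 503·(-601567/532663))/263667 = 264369/532663.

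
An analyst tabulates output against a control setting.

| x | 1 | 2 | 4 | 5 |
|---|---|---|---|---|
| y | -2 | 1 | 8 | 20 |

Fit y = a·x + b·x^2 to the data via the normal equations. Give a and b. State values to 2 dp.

The normal equations are: 46·a + 198·b = 132;  198·a + 898·b = 630.
(Σx·x = 46, Σx·x^2 = 198, Σx^2·x^2 = 898, Σx·y = 132, Σx^2·y = 630.)
Determinant 46·898 − 198² = 2104.
a = (132·898 − 198·630)/2104 = -1551/526; b = (46·630 − 198·132)/2104 = 711/526.

a = -2.95, b = 1.35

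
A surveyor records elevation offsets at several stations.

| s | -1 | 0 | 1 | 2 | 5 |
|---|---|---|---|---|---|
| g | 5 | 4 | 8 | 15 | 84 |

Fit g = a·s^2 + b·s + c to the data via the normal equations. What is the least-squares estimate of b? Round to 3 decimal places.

b = 0.485

From the data, Σs^2·s^2 = 643, Σs^2·s = 133, Σs^2 = 31, Σs·s = 31, Σs = 7, Σ1 = 5.
Moment sums: Σs^2·g = 2173, Σs·g = 453, Σg = 116.
Normal equations: [[643, 133, 31]; [133, 31, 7]; [31, 7, 5]]·[a, b, c]ᵀ = [2173, 453, 116]ᵀ.
Row-reducing yields a = 11957/3822, b = 265/546, c = 1990/637.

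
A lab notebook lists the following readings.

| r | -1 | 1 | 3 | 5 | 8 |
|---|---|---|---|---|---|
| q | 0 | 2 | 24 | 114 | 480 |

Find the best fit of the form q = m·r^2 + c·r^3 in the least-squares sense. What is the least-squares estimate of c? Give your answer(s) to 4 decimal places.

c = 0.9733

Forming XᵀX = [[4804, 36136]; [36136, 278500]] and Xᵀq = [33788, 260660]ᵀ gives XᵀX·[m, c]ᵀ = Xᵀq.
Eliminating c: 278500·(row 1) − 36136·(row 2) gives 32103504·m = 278500·33788 − 36136·260660 = -9251760, so m = -192745/668823.
Then c = (260660 − 36136·(-192745/668823))/278500 = 650989/668823.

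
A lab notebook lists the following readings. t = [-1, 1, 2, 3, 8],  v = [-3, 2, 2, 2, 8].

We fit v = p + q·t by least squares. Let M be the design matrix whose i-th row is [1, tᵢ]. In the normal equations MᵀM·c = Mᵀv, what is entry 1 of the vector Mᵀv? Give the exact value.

11

Entry 1 ↔ basis 1, so (Mᵀv)_{1} = Σᵢ vᵢ = (1)·(-3) + (1)·(2) + (1)·(2) + (1)·(2) + (1)·(8) = 11.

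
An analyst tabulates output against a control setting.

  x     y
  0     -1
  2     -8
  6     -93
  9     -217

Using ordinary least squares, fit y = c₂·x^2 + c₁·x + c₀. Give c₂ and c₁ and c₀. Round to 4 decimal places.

Compute the Gram sums: Σx^2·x^2 = 7873, Σx^2·x = 953, Σx^2 = 121, Σx·x = 121, Σx = 17, Σ1 = 4.
For Mᵀy: Σx^2·y = -20957, Σx·y = -2527, Σy = -319.
Inverting the 3×3 Gram matrix, [c₂, c₁, c₀]ᵀ = [-383/132, 3583/1716, -122/143]ᵀ.

c₂ = -2.9015, c₁ = 2.0880, c₀ = -0.8531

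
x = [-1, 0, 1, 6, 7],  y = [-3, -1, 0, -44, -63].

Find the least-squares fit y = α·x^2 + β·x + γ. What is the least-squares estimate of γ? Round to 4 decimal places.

γ = -0.2764

With design matrix M, MᵀM = [[3699, 559, 87]; [559, 87, 13]; [87, 13, 5]] and Mᵀy = [-4674, -702, -111]ᵀ.
Row-reducing yields α = -20817/13742, β = 23439/13742, γ = -1899/6871.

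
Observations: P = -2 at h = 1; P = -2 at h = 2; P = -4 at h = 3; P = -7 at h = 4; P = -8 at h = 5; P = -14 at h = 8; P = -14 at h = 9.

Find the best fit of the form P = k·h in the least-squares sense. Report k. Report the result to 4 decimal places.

From the data, Σh·h = 200.
Right-hand side: Σh·P = -324.
Hence k = -324 / 200 ≈ -1.62.

k = -1.6200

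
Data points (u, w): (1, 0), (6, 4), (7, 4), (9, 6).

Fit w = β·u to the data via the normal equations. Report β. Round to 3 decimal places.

Setting ∂/∂β … = 0 gives: 167·β = 106.
(Σu·u = 167, Σu·w = 106.)
Hence β = 106 / 167 ≈ 0.634731.

β = 0.635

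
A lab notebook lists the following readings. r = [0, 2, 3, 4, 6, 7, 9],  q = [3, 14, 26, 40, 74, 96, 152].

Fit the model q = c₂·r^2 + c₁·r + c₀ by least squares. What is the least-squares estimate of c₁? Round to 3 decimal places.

c₁ = 2.839

Compute the Gram sums: Σr^2·r^2 = 10611, Σr^2·r = 1387, Σr^2 = 195, Σr·r = 195, Σr = 31, Σ1 = 7.
Moment sums: Σr^2·q = 20610, Σr·q = 2750, Σq = 405.
MᵀM·[c₂, c₁, c₀]ᵀ = Mᵀq becomes [[10611, 1387, 195]; [1387, 195, 31]; [195, 31, 7]]·[c₂, c₁, c₀]ᵀ = [20610, 2750, 405]ᵀ.
Solving the 3×3 system (Gaussian elimination) gives c₂ = 66025/43604, c₁ = 123795/43604, c₀ = 3075/991.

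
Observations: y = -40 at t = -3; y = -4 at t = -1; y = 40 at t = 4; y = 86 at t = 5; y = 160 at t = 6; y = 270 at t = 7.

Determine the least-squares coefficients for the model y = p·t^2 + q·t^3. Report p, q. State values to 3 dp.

p = -1.541, q = 1.004

The normal equations are: 4660·p + 28488·q = 21416;  28488·p + 184756·q = 141564.
(Σt^2·t^2 = 4660, Σt^2·t^3 = 28488, Σt^3·t^3 = 184756, Σt^2·y = 21416, Σt^3·y = 141564.)
Determinant 4660·184756 − 28488² = 49396816.
p = (21416·184756 − 28488·141564)/49396816 = -679828/441043; q = (4660·141564 − 28488·21416)/49396816 = 442761/441043.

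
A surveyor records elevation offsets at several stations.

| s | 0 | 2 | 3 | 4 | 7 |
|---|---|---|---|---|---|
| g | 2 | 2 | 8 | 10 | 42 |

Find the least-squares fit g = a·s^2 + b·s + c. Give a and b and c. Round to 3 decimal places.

a = 1.097, b = -2.009, c = 2.117

Entries of MᵀM: Σs^2·s^2 = 2754, Σs^2·s = 442, Σs^2 = 78, Σs·s = 78, Σs = 16, Σ1 = 5.
Moment sums: Σs^2·g = 2298, Σs·g = 362, Σg = 64.
MᵀM·[a, b, c]ᵀ = Mᵀg becomes [[2754, 442, 78]; [442, 78, 16]; [78, 16, 5]]·[a, b, c]ᵀ = [2298, 362, 64]ᵀ.
Row-reducing yields a = 2865/2612, b = -5247/2612, c = 2765/1306.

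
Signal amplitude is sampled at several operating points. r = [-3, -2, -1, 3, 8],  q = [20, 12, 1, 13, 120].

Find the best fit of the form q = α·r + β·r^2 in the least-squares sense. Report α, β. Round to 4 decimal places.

Sums needed: Σr·r = 87, Σr·r^2 = 503, Σr^2·r^2 = 4275.
For Xᵀq: Σr·q = 914, Σr^2·q = 8026.
det = 87·4275 − 503² = 118916.
α = (914·4275 − 503·8026)/118916 = -32432/29729; β = (87·8026 − 503·914)/118916 = 59630/29729.

α = -1.0909, β = 2.0058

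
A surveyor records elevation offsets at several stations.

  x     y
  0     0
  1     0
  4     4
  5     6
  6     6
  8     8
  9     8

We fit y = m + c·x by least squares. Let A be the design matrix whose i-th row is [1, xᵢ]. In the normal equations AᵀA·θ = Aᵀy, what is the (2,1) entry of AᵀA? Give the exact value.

Row 2 ↔ basis x, column 1 ↔ basis 1, so (AᵀA)_{2,1} = Σᵢ x = (0)·(1) + (1)·(1) + (4)·(1) + (5)·(1) + (6)·(1) + (8)·(1) + (9)·(1) = 33.

33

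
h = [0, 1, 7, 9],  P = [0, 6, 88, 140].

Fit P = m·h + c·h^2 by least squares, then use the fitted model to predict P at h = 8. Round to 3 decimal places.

P̂ = 112.803

Entries of XᵀX: Σh·h = 131, Σh·h^2 = 1073, Σh^2·h^2 = 8963.
Right-hand side: Σh·P = 1882, Σh^2·P = 15658.
Normal equations: [[131, 1073]; [1073, 8963]]·[m, c]ᵀ = [1882, 15658]ᵀ.
Δ = 131·8963 − 1073² = 22824.
m = (1882·8963 − 1073·15658)/22824 = 5611/1902; c = (131·15658 − 1073·1882)/22824 = 2651/1902.
At h = 8: P̂ = (5611/1902)·(8) + (2651/1902)·(64) = 107276/951.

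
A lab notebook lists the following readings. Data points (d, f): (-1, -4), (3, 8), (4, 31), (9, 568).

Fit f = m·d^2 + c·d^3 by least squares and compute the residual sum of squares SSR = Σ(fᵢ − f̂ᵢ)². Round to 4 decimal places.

SSR = 0.7694

Forming AᵀA = [[6899, 60315]; [60315, 536267]] and Aᵀf = [46572, 416276]ᵀ gives AᵀA·[m, c]ᵀ = Aᵀf.
Determinant 6899·536267 − 60315² = 61806808.
m = (46572·536267 − 60315·416276)/61806808 = -16582527/7725851; c = (6899·416276 − 60315·46572)/61806808 = 7862243/7725851.
Residuals: -922662/1103693, -39710/249221, 1638261/7725851, -107092/7725851; SSR = 5944291/7725851.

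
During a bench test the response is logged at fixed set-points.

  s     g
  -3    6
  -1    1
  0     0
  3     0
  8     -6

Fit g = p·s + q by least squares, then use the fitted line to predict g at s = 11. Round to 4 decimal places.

ĝ = -8.7705

From the data, Σs·s = 83, Σs = 7, Σ1 = 5.
For Aᵀg: Σs·g = -67, Σg = 1.
Normal equations: [[83, 7]; [7, 5]]·[p, q]ᵀ = [-67, 1]ᵀ.
det = 83·5 − 7² = 366.
p = ((-67)·5 − 7·1)/366 = -57/61; q = (83·1 − 7·(-67))/366 = 92/61.
At s = 11: ĝ = (-57/61)·(11) + (92/61)·(1) = -535/61.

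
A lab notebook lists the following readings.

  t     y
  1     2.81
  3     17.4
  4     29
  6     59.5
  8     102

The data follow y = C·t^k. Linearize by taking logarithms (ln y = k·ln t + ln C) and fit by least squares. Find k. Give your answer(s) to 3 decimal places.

k = 1.721

Let Y = ln y. Fitting Y = k·ln t + ln C by least squares:
XᵀX = [[10.6632, 6.3561]; [6.3561, 5]], rhs = [24.7447, 15.9679]ᵀ  (here Σln t = 6.3561, Σ(ln t)² = 10.6632, Σln y = 15.9679, Σln t·ln y = 24.7447).
Solving (det = 12.9161): k = 1.72108, ln C = 1.00571.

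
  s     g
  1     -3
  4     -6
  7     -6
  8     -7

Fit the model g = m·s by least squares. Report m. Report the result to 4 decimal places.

MᵀM·[m]ᵀ = Mᵀg reads: 130·m = -125.
(Σs·s = 130, Σs·g = -125.)
Hence m = -125 / 130 ≈ -0.961538.

m = -0.9615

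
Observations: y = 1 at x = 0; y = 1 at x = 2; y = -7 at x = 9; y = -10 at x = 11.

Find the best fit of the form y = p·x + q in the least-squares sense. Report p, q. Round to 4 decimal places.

Forming AᵀA = [[206, 22]; [22, 4]] and Aᵀy = [-171, -15]ᵀ gives AᵀA·[p, q]ᵀ = Aᵀy.
Eliminating q: 4·(row 1) − 22·(row 2) gives 340·p = 4·(-171) − 22·(-15) = -354, so p = -177/170.
Then q = ((-15) − 22·(-177/170))/4 = 168/85.

p = -1.0412, q = 1.9765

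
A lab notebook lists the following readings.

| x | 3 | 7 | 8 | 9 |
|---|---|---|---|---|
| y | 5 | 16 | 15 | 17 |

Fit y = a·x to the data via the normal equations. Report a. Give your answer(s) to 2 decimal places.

a = 1.97

Normal-equation sums: Σx·x = 203.
For Aᵀy: Σx·y = 400.
AᵀA·[a]ᵀ = Aᵀy becomes [[203]]·[a]ᵀ = [400]ᵀ.
a = 400/203 = 1.97044.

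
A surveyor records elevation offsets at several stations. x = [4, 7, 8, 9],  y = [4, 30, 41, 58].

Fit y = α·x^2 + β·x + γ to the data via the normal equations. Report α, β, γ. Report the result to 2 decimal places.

α = 1.16, β = -4.36, γ = 3.00

From the data, Σx^2·x^2 = 13314, Σx^2·x = 1648, Σx^2 = 210, Σx·x = 210, Σx = 28, Σ1 = 4.
And Σx^2·y = 8856, Σx·y = 1076, Σy = 133.
Normal equations: [[13314, 1648, 210]; [1648, 210, 28]; [210, 28, 4]]·[α, β, γ]ᵀ = [8856, 1076, 133]ᵀ.
Inverting the 3×3 Gram matrix, [α, β, γ]ᵀ = [419/362, -789/181, 1085/362]ᵀ.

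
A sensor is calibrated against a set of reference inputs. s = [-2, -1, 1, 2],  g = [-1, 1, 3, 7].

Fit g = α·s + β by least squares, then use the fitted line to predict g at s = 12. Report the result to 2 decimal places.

Compute the Gram sums: Σs·s = 10, Σs = 0, Σ1 = 4.
Right-hand side: Σs·g = 18, Σg = 10.
So AᵀA·[α, β]ᵀ = Aᵀg: [[10, 0]; [0, 4]]·[α, β]ᵀ = [18, 10]ᵀ.
Δ = 10·4 − 0² = 40.
α = (18·4 − 0·10)/40 = 9/5; β = (10·10 − 0·18)/40 = 5/2.
At s = 12: ĝ = (9/5)·(12) + (5/2)·(1) = 241/10.

ĝ = 24.10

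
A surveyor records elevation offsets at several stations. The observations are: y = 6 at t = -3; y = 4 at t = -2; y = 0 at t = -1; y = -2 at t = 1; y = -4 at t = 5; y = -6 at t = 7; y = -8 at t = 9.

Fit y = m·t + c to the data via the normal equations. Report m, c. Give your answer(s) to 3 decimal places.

m = -1.043, c = 0.955

The normal system AᵀA·[m, c]ᵀ = Aᵀy is [[170, 16]; [16, 7]]·[m, c]ᵀ = [-162, -10]ᵀ.
Eliminating c: 7·(row 1) − 16·(row 2) gives 934·m = 7·(-162) − 16·(-10) = -974, so m = -487/467.
Then c = ((-10) − 16·(-487/467))/7 = 446/467.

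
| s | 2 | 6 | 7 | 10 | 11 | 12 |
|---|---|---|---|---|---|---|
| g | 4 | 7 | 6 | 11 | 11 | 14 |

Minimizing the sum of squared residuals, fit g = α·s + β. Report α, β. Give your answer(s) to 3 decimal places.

From the data, Σs·s = 454, Σs = 48, Σ1 = 6.
Right-hand side: Σs·g = 491, Σg = 53.
Eliminating β: 6·(row 1) − 48·(row 2) gives 420·α = 6·491 − 48·53 = 402, so α = 67/70.
Then β = (53 − 48·(67/70))/6 = 247/210.

α = 0.957, β = 1.176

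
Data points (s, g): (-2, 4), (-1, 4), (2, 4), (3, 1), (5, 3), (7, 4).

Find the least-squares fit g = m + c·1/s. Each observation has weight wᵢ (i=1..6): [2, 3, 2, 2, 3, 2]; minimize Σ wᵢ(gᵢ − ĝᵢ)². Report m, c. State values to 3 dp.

MᵀWM·[m, c]ᵀ = MᵀWg reads: 14·m + (-152/105)·c = 47;  (-152/105)·m + (48323/11025)·c = -881/105.
det = 14·(48323/11025) − (-152/105)² = 72602/1225.
m = (47·(48323/11025) − (-152/105)·(-881/105))/(72602/1225) = 712423/217806; c = (14·(-881/105) − (-152/105)·47)/(72602/1225) = -30275/36301.

m = 3.271, c = -0.834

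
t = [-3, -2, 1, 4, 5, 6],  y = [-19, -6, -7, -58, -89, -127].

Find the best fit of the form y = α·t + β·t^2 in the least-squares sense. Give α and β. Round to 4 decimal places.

Normal-equation sums: Σt·t = 91, Σt·t^2 = 371, Σt^2·t^2 = 2275.
For Xᵀy: Σt·y = -1377, Σt^2·y = -7927.
So XᵀX·[α, β]ᵀ = Xᵀy: [[91, 371]; [371, 2275]]·[α, β]ᵀ = [-1377, -7927]ᵀ.
Eliminating β: 2275·(row 1) − 371·(row 2) gives 69384·α = 2275·(-1377) − 371·(-7927) = -191758, so α = -13697/4956.
Then β = ((-7927) − 371·(-13697/4956))/2275 = -15035/4956.

α = -2.7637, β = -3.0337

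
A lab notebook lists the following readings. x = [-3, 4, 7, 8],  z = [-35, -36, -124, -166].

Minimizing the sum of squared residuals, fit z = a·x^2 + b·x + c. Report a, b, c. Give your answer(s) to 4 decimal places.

Forming AᵀA = [[6834, 892, 138]; [892, 138, 16]; [138, 16, 4]] and Aᵀz = [-17591, -2235, -361]ᵀ gives AᵀA·[a, b, c]ᵀ = Aᵀz.
Inverting the 3×3 Gram matrix, [a, b, c]ᵀ = [-111161/37802, 106667/37802, -1622/18901]ᵀ.

a = -2.9406, b = 2.8217, c = -0.0858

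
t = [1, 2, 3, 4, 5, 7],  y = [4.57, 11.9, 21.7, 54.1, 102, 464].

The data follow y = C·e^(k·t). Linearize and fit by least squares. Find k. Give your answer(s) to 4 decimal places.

k = 0.7599

Linearized form: ln y = k·t + ln C. From the 6 transformed points,
AᵀA = [[104.0000, 22.0000]; [22.0000, 6]], rhs = [97.7719, 21.8291]ᵀ  (here Σt = 22.0000, Σ(t)² = 104.0000, Σln y = 21.8291, Σt·ln y = 97.7719).
Slope k = (n·Σt·ln y − Σt·Σln y)/(n·Σ(t)² − (Σt)²) = (6·97.7719 − 22.0000·21.8291)/140.0000 = 0.75994; ln C = (Σln y − k·Σt)/n = 0.85171.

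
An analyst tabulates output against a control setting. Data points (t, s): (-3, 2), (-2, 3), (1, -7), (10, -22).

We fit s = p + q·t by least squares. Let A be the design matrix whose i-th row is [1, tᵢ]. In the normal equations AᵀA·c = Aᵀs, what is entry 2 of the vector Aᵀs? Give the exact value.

-239

Entry 2 ↔ basis t, so (Aᵀs)_{2} = Σᵢ (t)·sᵢ = (-3)·(2) + (-2)·(3) + (1)·(-7) + (10)·(-22) = -239.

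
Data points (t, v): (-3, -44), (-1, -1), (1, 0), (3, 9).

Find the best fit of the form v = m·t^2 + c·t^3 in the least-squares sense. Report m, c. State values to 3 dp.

m = -1.927, c = 0.981

Compute the Gram sums: Σt^2·t^2 = 164, Σt^2·t^3 = 0, Σt^3·t^3 = 1460.
Right-hand side: Σt^2·v = -316, Σt^3·v = 1432.
So MᵀM·[m, c]ᵀ = Mᵀv: [[164, 0]; [0, 1460]]·[m, c]ᵀ = [-316, 1432]ᵀ.
Eliminating c: 1460·(row 1) − 0·(row 2) gives 239440·m = 1460·(-316) − 0·1432 = -461360, so m = -79/41.
Then c = (1432 − 0·(-79/41))/1460 = 358/365.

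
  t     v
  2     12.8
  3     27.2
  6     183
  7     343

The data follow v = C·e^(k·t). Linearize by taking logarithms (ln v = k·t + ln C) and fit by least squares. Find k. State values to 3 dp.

With ln vᵢ as the transformed response and tᵢ as the regressor:
Σt = 18.0000, Σ(t)² = 98.0000, Σln v = 16.8999, Σt·ln v = 87.1296.
Equations: 98.0000·k + 18.0000·ln C = 87.1296;  18.0000·k + 4·ln C = 16.8999.
Solving (det = 68.0000): k = 0.65177, ln C = 1.29200.

k = 0.652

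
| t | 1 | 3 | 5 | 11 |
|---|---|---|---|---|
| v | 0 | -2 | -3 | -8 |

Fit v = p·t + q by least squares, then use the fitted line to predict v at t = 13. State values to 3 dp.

Sums needed: Σt·t = 156, Σt = 20, Σ1 = 4.
For Aᵀv: Σt·v = -109, Σv = -13.
Δ = 156·4 − 20² = 224.
p = ((-109)·4 − 20·(-13))/224 = -11/14; q = (156·(-13) − 20·(-109))/224 = 19/28.
At t = 13: v̂ = (-11/14)·(13) + (19/28)·(1) = -267/28.

v̂ = -9.536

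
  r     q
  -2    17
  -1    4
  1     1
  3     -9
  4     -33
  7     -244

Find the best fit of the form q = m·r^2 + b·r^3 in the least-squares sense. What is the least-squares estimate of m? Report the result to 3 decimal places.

Sums needed: Σr^2·r^2 = 2756, Σr^2·r^3 = 18042, Σr^3·r^3 = 122540.
And Σr^2·q = -12492, Σr^3·q = -86186.
Normal equations: [[2756, 18042]; [18042, 122540]]·[m, b]ᵀ = [-12492, -86186]ᵀ.
det = 2756·122540 − 18042² = 12206476.
m = ((-12492)·122540 − 18042·(-86186))/12206476 = 6049533/3051619; b = (2756·(-86186) − 18042·(-12492))/12206476 = -3036988/3051619.

m = 1.982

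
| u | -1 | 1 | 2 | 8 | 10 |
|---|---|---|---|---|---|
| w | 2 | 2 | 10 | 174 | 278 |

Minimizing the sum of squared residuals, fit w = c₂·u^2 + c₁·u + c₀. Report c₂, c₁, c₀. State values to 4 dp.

c₂ = 2.8502, c₁ = -0.7352, c₀ = -0.7660

AᵀA·[c₂, c₁, c₀]ᵀ = Aᵀw reads: 14114·c₂ + 1520·c₁ + 170·c₀ = 38980;  1520·c₂ + 170·c₁ + 20·c₀ = 4192;  170·c₂ + 20·c₁ + 5·c₀ = 466.
(Σu^2·u^2 = 14114, Σu^2·u = 1520, Σu^2 = 170, Σu·u = 170, Σu = 20, Σ1 = 5, Σu^2·w = 38980, Σu·w = 4192, Σw = 466.)
Row-reducing yields c₂ = 704/247, c₁ = -908/1235, c₀ = -946/1235.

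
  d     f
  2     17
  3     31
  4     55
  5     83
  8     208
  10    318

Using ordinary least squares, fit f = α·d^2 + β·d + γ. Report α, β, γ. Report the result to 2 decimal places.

AᵀA·[α, β, γ]ᵀ = Aᵀf reads: 15074·α + 1736·β + 218·γ = 48414;  1736·α + 218·β + 32·γ = 5606;  218·α + 32·β + 6·γ = 712.
(Σd^2·d^2 = 15074, Σd^2·d = 1736, Σd^2 = 218, Σd·d = 218, Σd = 32, Σ1 = 6, Σd^2·f = 48414, Σd·f = 5606, Σf = 712.)
Row-reducing yields α = 22609/7410, β = 929/741, γ = 2771/2470.

α = 3.05, β = 1.25, γ = 1.12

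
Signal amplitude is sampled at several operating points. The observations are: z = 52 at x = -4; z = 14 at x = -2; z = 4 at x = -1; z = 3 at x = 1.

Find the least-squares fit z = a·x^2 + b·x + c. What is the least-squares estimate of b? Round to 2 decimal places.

b = -0.56

Compute the Gram sums: Σx^2·x^2 = 274, Σx^2·x = -72, Σx^2 = 22, Σx·x = 22, Σx = -6, Σ1 = 4.
Right-hand side: Σx^2·z = 895, Σx·z = -237, Σz = 73.
Normal equations: [[274, -72, 22]; [-72, 22, -6]; [22, -6, 4]]·[a, b, c]ᵀ = [895, -237, 73]ᵀ.
Solving the 3×3 system (Gaussian elimination) gives a = 37/12, b = -29/52, c = 71/156.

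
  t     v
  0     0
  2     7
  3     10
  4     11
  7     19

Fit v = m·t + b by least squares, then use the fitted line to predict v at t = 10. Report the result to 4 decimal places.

v̂ = 27.3134

From the data, Σt·t = 78, Σt = 16, Σ1 = 5.
Moment sums: Σt·v = 221, Σv = 47.
Determinant 78·5 − 16² = 134.
m = (221·5 − 16·47)/134 = 353/134; b = (78·47 − 16·221)/134 = 65/67.
At t = 10: v̂ = (353/134)·(10) + (65/67)·(1) = 1830/67.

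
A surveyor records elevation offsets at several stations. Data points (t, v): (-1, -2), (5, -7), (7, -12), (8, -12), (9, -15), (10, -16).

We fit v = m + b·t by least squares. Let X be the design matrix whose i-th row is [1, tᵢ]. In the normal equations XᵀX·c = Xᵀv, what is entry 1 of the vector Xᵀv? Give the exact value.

-64

Entry 1 ↔ basis 1, so (Xᵀv)_{1} = Σᵢ vᵢ = (1)·(-2) + (1)·(-7) + (1)·(-12) + (1)·(-12) + (1)·(-15) + (1)·(-16) = -64.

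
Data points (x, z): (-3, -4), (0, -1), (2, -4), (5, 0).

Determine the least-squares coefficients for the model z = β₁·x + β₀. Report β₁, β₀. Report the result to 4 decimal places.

With design matrix M, MᵀM = [[38, 4]; [4, 4]] and Mᵀz = [4, -9]ᵀ.
Eliminating β₀: 4·(row 1) − 4·(row 2) gives 136·β₁ = 4·4 − 4·(-9) = 52, so β₁ = 13/34.
Then β₀ = ((-9) − 4·(13/34))/4 = -179/68.

β₁ = 0.3824, β₀ = -2.6324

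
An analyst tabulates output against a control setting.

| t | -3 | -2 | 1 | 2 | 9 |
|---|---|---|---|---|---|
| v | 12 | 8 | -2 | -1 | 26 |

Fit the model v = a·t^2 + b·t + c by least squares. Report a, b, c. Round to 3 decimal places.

a = 0.562, b = -2.238, c = 0.597

Compute the Gram sums: Σt^2·t^2 = 6675, Σt^2·t = 703, Σt^2 = 99, Σt·t = 99, Σt = 7, Σ1 = 5.
And Σt^2·v = 2240, Σt·v = 178, Σv = 43.
Row-reducing yields a = 71721/127516, b = -285403/127516, c = 38063/63758.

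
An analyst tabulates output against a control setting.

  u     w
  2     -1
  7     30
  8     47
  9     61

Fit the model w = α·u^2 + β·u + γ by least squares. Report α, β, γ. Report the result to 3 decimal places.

Compute the Gram sums: Σu^2·u^2 = 13074, Σu^2·u = 1592, Σu^2 = 198, Σu·u = 198, Σu = 26, Σ1 = 4.
And Σu^2·w = 9415, Σu·w = 1133, Σw = 137.
So MᵀM·[α, β, γ]ᵀ = Mᵀw: [[13074, 1592, 198]; [1592, 198, 26]; [198, 26, 4]]·[α, β, γ]ᵀ = [9415, 1133, 137]ᵀ.
Row-reducing yields α = 219/172, β = -865/172, γ = 673/172.

α = 1.273, β = -5.029, γ = 3.913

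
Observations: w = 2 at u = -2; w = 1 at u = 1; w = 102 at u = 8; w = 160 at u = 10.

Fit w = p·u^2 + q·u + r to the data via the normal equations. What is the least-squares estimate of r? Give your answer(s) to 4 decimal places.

r = -2.0037

Entries of AᵀA: Σu^2·u^2 = 14113, Σu^2·u = 1505, Σu^2 = 169, Σu·u = 169, Σu = 17, Σ1 = 4.
For Aᵀw: Σu^2·w = 22537, Σu·w = 2413, Σw = 265.
AᵀA·[p, q, r]ᵀ = Aᵀw becomes [[14113, 1505, 169]; [1505, 169, 17]; [169, 17, 4]]·[p, q, r]ᵀ = [22537, 2413, 265]ᵀ.
Solving the 3×3 system (Gaussian elimination) gives p = 28289/18546, q = 5539/6182, r = -18580/9273.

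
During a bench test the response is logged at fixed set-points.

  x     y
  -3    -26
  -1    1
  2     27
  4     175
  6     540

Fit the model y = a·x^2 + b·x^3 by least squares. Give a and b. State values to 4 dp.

a = 3.0251, b = 1.9939

MᵀM·[a, b]ᵀ = Mᵀy reads: 1650·a + 8588·b = 22115;  8588·a + 51546·b = 128757.
Δ = 1650·51546 − 8588² = 11297156.
a = (22115·51546 − 8588·128757)/11297156 = 17087337/5648578; b = (1650·128757 − 8588·22115)/11297156 = 11262715/5648578.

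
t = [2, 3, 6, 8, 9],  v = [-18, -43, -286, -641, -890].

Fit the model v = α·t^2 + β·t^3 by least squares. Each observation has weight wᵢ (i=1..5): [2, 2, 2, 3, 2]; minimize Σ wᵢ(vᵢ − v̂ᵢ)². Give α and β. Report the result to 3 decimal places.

α = -1.921, β = -1.009

Compute the Gram sums: Σwᵢ·t^2·t^2 = 28196, Σwᵢ·t^2·t^3 = 232504, Σwᵢ·t^3·t^3 = 1944212.
And Σwᵢ·t^2·v = -288762, Σwᵢ·t^3·v = -2408358.
AᵀWA·[α, β]ᵀ = AᵀWv becomes [[28196, 232504]; [232504, 1944212]]·[α, β]ᵀ = [-288762, -2408358]ᵀ.
Eliminating β: 1944212·(row 1) − 232504·(row 2) gives 760891536·α = 1944212·(-288762) − 232504·(-2408358) = -1461677112, so α = -20301071/10567938.
Then β = ((-2408358) − 232504·(-20301071/10567938))/1944212 = -10663085/10567938.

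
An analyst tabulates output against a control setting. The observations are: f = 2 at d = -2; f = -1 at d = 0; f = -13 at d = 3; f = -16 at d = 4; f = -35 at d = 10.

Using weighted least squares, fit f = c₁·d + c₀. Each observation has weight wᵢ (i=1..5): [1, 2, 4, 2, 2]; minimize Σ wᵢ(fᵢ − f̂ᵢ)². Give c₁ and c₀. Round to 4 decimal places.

The normal equations are: 272·c₁ + 38·c₀ = -988;  38·c₁ + 11·c₀ = -154.
Eliminating c₀: 11·(row 1) − 38·(row 2) gives 1548·c₁ = 11·(-988) − 38·(-154) = -5016, so c₁ = -418/129.
Then c₀ = ((-154) − 38·(-418/129))/11 = -362/129.

c₁ = -3.2403, c₀ = -2.8062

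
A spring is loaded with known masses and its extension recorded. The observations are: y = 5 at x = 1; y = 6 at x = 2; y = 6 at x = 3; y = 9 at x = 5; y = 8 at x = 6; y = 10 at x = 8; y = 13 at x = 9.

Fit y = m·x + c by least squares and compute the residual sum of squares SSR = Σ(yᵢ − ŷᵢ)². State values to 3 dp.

SSR = 4.607

From the data, Σx·x = 220, Σx = 34, Σ1 = 7.
For Mᵀy: Σx·y = 325, Σy = 57.
MᵀM·[m, c]ᵀ = Mᵀy becomes [[220, 34]; [34, 7]]·[m, c]ᵀ = [325, 57]ᵀ.
Determinant 220·7 − 34² = 384.
m = (325·7 − 34·57)/384 = 337/384; c = (220·57 − 34·325)/384 = 745/192.
Residuals: 31/128, 35/96, -197/384, 281/384, -55/48, -173/192, 469/384; SSR = 1769/384.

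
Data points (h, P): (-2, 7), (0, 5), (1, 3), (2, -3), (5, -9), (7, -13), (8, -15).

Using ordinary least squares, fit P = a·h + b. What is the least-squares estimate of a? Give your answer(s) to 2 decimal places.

The normal equations are: 147·a + 21·b = -273;  21·a + 7·b = -25.
det = 147·7 − 21² = 588.
a = ((-273)·7 − 21·(-25))/588 = -33/14; b = (147·(-25) − 21·(-273))/588 = 7/2.

a = -2.36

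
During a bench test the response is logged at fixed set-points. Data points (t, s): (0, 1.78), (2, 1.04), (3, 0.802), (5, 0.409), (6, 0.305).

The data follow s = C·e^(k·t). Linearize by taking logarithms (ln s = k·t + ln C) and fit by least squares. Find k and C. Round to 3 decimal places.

Taking logs, ln s = k·t + ln C, so regress ln s on t.
Sums: Σt = 16.0000, Σ(t)² = 74.0000, Σln s = -1.6863, Σt·ln s = -12.1784.
Normal system: [[74.0000, 16.0000]; [16.0000, 5]]·[k, ln C]ᵀ = [-12.1784, -1.6863]ᵀ.
Δ = 74.0000·5 − (16.0000)² = 114.0000; k = (-12.1784·5 − 16.0000·-1.6863)/114.0000 = -0.29747, ln C = (74.0000·-1.6863 − 16.0000·-12.1784)/114.0000 = 0.61463, so C = exp(0.61463) = 1.84897.

k = -0.297, C = 1.849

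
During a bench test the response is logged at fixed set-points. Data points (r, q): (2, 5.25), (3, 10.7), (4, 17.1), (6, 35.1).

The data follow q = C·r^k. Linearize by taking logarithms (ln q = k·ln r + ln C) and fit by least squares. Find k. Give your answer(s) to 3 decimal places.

k = 1.723

Let Y = ln q. Fitting Y = k·ln r + ln C by least squares:
XᵀX = [[6.8196, 4.9698]; [4.9698, 4]], rhs = [14.0646, 10.4258]ᵀ  (here Σln r = 4.9698, Σ(ln r)² = 6.8196, Σln q = 10.4258, Σln r·ln q = 14.0646).
Slope k = (n·Σln r·ln q − Σln r·Σln q)/(n·Σ(ln r)² − (Σln r)²) = (4·14.0646 − 4.9698·10.4258)/2.5794 = 1.72303; ln C = (Σln q − k·Σln r)/n = 0.46565.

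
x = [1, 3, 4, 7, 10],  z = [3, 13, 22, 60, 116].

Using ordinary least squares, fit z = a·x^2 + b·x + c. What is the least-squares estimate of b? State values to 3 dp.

b = 1.207

Sums needed: Σx^2·x^2 = 12739, Σx^2·x = 1435, Σx^2 = 175, Σx·x = 175, Σx = 25, Σ1 = 5.
For Aᵀz: Σx^2·z = 15012, Σx·z = 1710, Σz = 214.
AᵀA·[a, b, c]ᵀ = Aᵀz becomes [[12739, 1435, 175]; [1435, 175, 25]; [175, 25, 5]]·[a, b, c]ᵀ = [15012, 1710, 214]ᵀ.
Solving the 3×3 system (Gaussian elimination) gives a = 59/57, b = 344/285, c = 51/95.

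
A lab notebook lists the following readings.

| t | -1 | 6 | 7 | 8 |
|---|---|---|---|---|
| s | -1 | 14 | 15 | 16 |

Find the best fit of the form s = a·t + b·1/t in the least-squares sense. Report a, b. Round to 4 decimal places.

a = 2.1480, b = -1.0488

From the data, Σt·t = 150, Σt·1/t = 4, Σ1/t·1/t = 30025/28224.
For Xᵀs: Σt·s = 318, Σ1/t·s = 157/21.
So XᵀX·[a, b]ᵀ = Xᵀs: [[150, 4]; [4, 30025/28224]]·[a, b]ᵀ = [318, 157/21]ᵀ.
Δ = 150·(30025/28224) − 4² = 675361/4704.
a = (318·(30025/28224) − 4·(157/21))/(675361/4704) = 1450653/675361; b = (150·(157/21) − 4·318)/(675361/4704) = -708288/675361.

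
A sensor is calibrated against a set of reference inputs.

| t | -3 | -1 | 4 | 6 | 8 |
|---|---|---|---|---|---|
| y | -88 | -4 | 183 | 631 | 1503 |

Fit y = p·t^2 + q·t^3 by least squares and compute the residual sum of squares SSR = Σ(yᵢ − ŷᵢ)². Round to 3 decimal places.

SSR = 6.374

The normal system MᵀM·[p, q]ᵀ = Mᵀy is [[5730, 41324]; [41324, 313626]]·[p, q]ᵀ = [121040, 919924]ᵀ.
Determinant 5730·313626 − 41324² = 89404004.
p = (121040·313626 − 41324·919924)/89404004 = -13412084/22351001; q = (5730·919924 − 41324·121040)/89404004 = 67326890/22351001.
Residuals: -28353302/22351001, -8665030/22351001, -4094433/22351001, 43708415/22351001, -19439801/22351001; SSR = 142458419/22351001.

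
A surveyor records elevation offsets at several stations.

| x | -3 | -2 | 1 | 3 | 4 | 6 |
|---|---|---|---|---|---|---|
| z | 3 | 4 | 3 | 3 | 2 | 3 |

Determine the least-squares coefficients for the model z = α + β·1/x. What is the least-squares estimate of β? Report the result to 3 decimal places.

β = -0.527

The normal system AᵀA·[α, β]ᵀ = Aᵀz is [[6, 11/12]; [11/12, 25/16]]·[α, β]ᵀ = [18, 2]ᵀ.
Eliminating β: (25/16)·(row 1) − (11/12)·(row 2) gives (1229/144)·α = (25/16)·18 − (11/12)·2 = 631/24, so α = 3786/1229.
Then β = (2 − (11/12)·(3786/1229))/(25/16) = -648/1229.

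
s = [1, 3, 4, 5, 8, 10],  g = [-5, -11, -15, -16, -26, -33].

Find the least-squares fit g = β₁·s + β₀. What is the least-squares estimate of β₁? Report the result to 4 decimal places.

β₁ = -3.0699

AᵀA·[β₁, β₀]ᵀ = Aᵀg reads: 215·β₁ + 31·β₀ = -716;  31·β₁ + 6·β₀ = -106.
Eliminating β₀: 6·(row 1) − 31·(row 2) gives 329·β₁ = 6·(-716) − 31·(-106) = -1010, so β₁ = -1010/329.
Then β₀ = ((-106) − 31·(-1010/329))/6 = -594/329.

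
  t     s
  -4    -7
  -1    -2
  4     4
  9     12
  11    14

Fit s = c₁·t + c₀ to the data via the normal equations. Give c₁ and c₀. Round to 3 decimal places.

c₁ = 1.402, c₀ = -1.127

Normal-equation sums: Σt·t = 235, Σt = 19, Σ1 = 5.
And Σt·s = 308, Σs = 21.
Normal equations: [[235, 19]; [19, 5]]·[c₁, c₀]ᵀ = [308, 21]ᵀ.
det = 235·5 − 19² = 814.
c₁ = (308·5 − 19·21)/814 = 1141/814; c₀ = (235·21 − 19·308)/814 = -917/814.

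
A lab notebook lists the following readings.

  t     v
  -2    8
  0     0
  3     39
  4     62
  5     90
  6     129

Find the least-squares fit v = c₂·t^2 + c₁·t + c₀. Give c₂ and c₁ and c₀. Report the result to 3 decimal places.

c₂ = 3.039, c₁ = 2.940, c₀ = 1.241

The normal system AᵀA·[c₂, c₁, c₀]ᵀ = Aᵀv is [[2274, 424, 90]; [424, 90, 16]; [90, 16, 6]]·[c₂, c₁, c₀]ᵀ = [8269, 1573, 328]ᵀ.
Inverting the 3×3 Gram matrix, [c₂, c₁, c₀]ᵀ = [15013/4940, 7261/2470, 6133/4940]ᵀ.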